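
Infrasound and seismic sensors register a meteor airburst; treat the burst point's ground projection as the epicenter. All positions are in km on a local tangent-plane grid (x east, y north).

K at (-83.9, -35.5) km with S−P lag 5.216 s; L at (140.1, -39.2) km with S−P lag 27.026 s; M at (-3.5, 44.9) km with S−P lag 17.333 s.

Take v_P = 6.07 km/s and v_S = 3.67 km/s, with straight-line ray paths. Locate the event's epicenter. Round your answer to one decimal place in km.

Distance from S−P lag: d = Δt · v_P v_S / (v_P − v_S) = Δt · (6.07·3.67)/(6.07−3.67) ≈ 9.2820·Δt.
So d_K = 48.42, d_L = 250.86, d_M = 160.89 km.
Circle about each station: (x + 83.9)² + (y + 35.5)² = 48.42²; (x − 140.1)² + (y + 39.2)² = 250.86²; (x + 3.5)² + (y − 44.9)² = 160.89².
Subtracting pairs of circle equations eliminates x²+y² and gives linear equations (the radical axes):
448.0 x − 7.4 y = -47721.05
160.8 x + 160.8 y = -29812.30
Solving the 2×2 system: x ≈ -107.8, y ≈ -77.6 km.
Check against K (with the unrounded x, y): √((x + 83.9)²+(y + 35.5)²) = 48.41 ≈ 48.42 km. ✓

(-107.8, -77.6)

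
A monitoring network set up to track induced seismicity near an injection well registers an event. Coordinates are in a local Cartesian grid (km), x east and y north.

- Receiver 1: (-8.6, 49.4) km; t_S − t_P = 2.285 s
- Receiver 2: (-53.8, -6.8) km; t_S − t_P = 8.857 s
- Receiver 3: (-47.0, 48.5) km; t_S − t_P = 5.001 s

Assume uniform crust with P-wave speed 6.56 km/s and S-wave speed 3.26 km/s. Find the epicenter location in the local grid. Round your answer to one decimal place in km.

(-16.7, 37.0)

Distance from S−P lag: d = Δt · v_P v_S / (v_P − v_S) = Δt · (6.56·3.26)/(6.56−3.26) ≈ 6.4805·Δt.
So d_Receiver 1 = 14.81, d_Receiver 2 = 57.40, d_Receiver 3 = 32.41 km.
Circle about each station: (x + 8.6)² + (y − 49.4)² = 14.81²; (x + 53.8)² + (y + 6.8)² = 57.40²; (x + 47.0)² + (y − 48.5)² = 32.41².
Subtracting the Receiver 1 equation from the Receiver 2 and Receiver 3 equations removes the quadratic terms:
-90.4 x − 112.4 y = -2649.06
-76.8 x − 1.8 y = 1215.86
Solving the 2×2 system: x ≈ -16.7, y ≈ 37.0 km.
Check against Receiver 1 (with the unrounded x, y): √((x + 8.6)²+(y − 49.4)²) = 14.81 ≈ 14.81 km. ✓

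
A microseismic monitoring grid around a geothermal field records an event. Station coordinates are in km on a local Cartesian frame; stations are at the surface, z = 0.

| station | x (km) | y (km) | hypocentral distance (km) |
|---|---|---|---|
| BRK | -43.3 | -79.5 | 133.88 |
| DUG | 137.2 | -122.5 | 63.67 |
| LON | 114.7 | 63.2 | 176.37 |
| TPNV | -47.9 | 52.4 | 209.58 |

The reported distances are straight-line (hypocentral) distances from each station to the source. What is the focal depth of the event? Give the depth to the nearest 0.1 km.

Each station gives a sphere (x−x_i)² + (y−y_i)² + z² = d_i² (stations at z=0).
Subtracting the BRK sphere from DUG and LON: z² cancels, leaving linear equations in x and y:
361.0 x − 86.0 y = 39504.94
316.0 x + 285.4 y = -4227.33
Solving: x ≈ 83.800, y ≈ -107.596 km (keep extra digits for the depth step; rounded: 83.8, -107.6).
Then from the BRK sphere: z² = 133.88² − (x + 43.3)² − (y + 79.5)² with x = 83.800, y = -107.596, so z ≈ 31.306 ≈ 31.3 km.

depth ≈ 31.3 km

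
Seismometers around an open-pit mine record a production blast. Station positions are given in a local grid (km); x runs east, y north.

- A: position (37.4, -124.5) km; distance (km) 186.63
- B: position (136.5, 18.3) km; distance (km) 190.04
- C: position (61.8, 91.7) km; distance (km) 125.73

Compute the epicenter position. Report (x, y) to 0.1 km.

Circle about each station: (x − 37.4)² + (y + 124.5)² = 186.63²; (x − 136.5)² + (y − 18.3)² = 190.04²; (x − 61.8)² + (y − 91.7)² = 125.73².
Subtracting the A equation from the B and C equations removes the quadratic terms:
198.2 x + 285.6 y = 783.69
48.8 x + 432.4 y = 14351.84
Solving the 2×2 system: x ≈ -52.4, y ≈ 39.1 km.
Check against A (with the unrounded x, y): √((x − 37.4)²+(y + 124.5)²) = 186.63 ≈ 186.63 km. ✓

(-52.4, 39.1)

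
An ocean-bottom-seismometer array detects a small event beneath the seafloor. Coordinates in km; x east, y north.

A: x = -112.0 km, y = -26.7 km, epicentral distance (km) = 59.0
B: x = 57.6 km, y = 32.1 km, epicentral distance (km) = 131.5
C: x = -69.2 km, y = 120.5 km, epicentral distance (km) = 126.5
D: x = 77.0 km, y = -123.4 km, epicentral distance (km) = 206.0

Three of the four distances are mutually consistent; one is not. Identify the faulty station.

Solve using three stations at a time. Using A, B, D (subtract circle equations pairwise → linear system) gives (x, y) ≈ (-73.1, 17.7).
Distances from that point to each station vs reported:
  A: calculated 59.0 vs reported 59.0 → residual 0.0 km
  B: calculated 131.5 vs reported 131.5 → residual 0.0 km
  C: calculated 102.9 vs reported 126.5 → residual 23.6 km
  D: calculated 206.0 vs reported 206.0 → residual 0.0 km
A, B, D are mutually consistent (residuals ≈ 0); C is off by 23.6 km.

C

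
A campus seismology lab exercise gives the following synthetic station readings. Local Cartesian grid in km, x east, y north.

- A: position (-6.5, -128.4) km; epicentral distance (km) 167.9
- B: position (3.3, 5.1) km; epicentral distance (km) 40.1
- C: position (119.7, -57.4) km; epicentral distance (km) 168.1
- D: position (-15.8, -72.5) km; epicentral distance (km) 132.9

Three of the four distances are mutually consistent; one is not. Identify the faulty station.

Solve using three stations at a time. Using A, B, C (subtract circle equations pairwise → linear system) gives (x, y) ≈ (-17.9, 39.1).
Distances from that point to each station vs reported:
  A: calculated 167.9 vs reported 167.9 → residual 0.0 km
  B: calculated 40.1 vs reported 40.1 → residual 0.0 km
  C: calculated 168.1 vs reported 168.1 → residual 0.0 km
  D: calculated 111.6 vs reported 132.9 → residual 21.3 km
A, B, C are mutually consistent (residuals ≈ 0); D is off by 21.3 km.

D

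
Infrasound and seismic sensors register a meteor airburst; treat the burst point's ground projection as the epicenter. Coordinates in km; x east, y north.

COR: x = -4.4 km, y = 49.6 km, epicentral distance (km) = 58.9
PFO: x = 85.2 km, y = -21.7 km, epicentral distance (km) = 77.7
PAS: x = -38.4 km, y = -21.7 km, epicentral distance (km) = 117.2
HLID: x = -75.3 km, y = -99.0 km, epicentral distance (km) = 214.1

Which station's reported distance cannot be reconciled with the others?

HLID

Solve using three stations at a time. Using COR, PFO, PAS (subtract circle equations pairwise → linear system) gives (x, y) ≈ (54.5, 49.7).
Distances from that point to each station vs reported:
  COR: calculated 58.9 vs reported 58.9 → residual 0.0 km
  PFO: calculated 77.7 vs reported 77.7 → residual 0.0 km
  PAS: calculated 117.2 vs reported 117.2 → residual 0.0 km
  HLID: calculated 197.4 vs reported 214.1 → residual 16.7 km
COR, PFO, PAS are mutually consistent (residuals ≈ 0); HLID is off by 16.7 km.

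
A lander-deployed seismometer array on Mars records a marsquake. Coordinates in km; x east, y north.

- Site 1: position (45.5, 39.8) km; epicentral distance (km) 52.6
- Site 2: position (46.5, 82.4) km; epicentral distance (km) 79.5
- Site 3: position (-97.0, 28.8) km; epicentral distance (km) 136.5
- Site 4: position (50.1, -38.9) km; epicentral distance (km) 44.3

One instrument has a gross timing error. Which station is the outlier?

Site 1

Solve using three stations at a time. Using Site 2, Site 3, Site 4 (subtract circle equations pairwise → linear system) gives (x, y) ≈ (37.1, 3.5).
Distances from that point to each station vs reported:
  Site 1: calculated 37.3 vs reported 52.6 → residual 15.3 km
  Site 2: calculated 79.5 vs reported 79.5 → residual 0.0 km
  Site 3: calculated 136.5 vs reported 136.5 → residual 0.0 km
  Site 4: calculated 44.3 vs reported 44.3 → residual 0.0 km
Site 2, Site 3, Site 4 are mutually consistent (residuals ≈ 0); Site 1 is off by 15.3 km.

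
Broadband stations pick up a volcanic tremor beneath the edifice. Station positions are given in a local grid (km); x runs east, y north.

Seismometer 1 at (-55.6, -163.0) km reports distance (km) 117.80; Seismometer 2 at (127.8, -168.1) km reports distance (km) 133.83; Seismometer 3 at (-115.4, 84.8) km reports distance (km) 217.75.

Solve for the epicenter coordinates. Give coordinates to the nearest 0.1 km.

(27.5, -79.5)

Circle about each station: (x + 55.6)² + (y + 163.0)² = 117.80²; (x − 127.8)² + (y + 168.1)² = 133.83²; (x + 115.4)² + (y − 84.8)² = 217.75².
Subtracting the Seismometer 1 equation from the Seismometer 2 and Seismometer 3 equations removes the quadratic terms:
366.8 x − 10.2 y = 10896.46
-119.6 x + 495.6 y = -42690.38
Solving the 2×2 system: x ≈ 27.5, y ≈ -79.5 km.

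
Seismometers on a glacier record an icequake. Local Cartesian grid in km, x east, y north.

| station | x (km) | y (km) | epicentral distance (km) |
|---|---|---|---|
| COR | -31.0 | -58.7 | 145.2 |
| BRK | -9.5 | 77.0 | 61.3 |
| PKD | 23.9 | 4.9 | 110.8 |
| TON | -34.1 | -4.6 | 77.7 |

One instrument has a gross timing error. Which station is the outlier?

COR

Solve using three stations at a time. Using BRK, PKD, TON (subtract circle equations pairwise → linear system) gives (x, y) ≈ (-69.4, 64.5).
Distances from that point to each station vs reported:
  COR: calculated 129.1 vs reported 145.2 → residual 16.1 km
  BRK: calculated 61.2 vs reported 61.3 → residual 0.1 km
  PKD: calculated 110.8 vs reported 110.8 → residual 0.0 km
  TON: calculated 77.6 vs reported 77.7 → residual 0.1 km
BRK, PKD, TON are mutually consistent (residuals ≈ 0); COR is off by 16.1 km.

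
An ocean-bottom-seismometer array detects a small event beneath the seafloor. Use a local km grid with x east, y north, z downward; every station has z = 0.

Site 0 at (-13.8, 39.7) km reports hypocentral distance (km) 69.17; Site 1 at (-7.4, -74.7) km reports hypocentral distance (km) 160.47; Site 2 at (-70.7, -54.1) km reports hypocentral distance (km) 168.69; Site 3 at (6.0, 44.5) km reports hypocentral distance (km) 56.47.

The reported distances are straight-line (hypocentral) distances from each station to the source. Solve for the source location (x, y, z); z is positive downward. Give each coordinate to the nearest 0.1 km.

x ≈ 28.1 km, y ≈ 76.3 km, depth ≈ 41.1 km

Each station gives a sphere (x−x_i)² + (y−y_i)² + z² = d_i² (stations at z=0).
Subtracting the Site 0 sphere from Site 1 and Site 2: z² cancels, leaving linear equations in x and y:
12.8 x − 228.8 y = -17097.81
-113.8 x − 187.6 y = -17513.06
Solving: x ≈ 28.111, y ≈ 76.301 km (keep extra digits for the depth step; rounded: 28.1, 76.3).
Then from the Site 0 sphere: z² = 69.17² − (x + 13.8)² − (y − 39.7)² with x = 28.111, y = 76.301, so z ≈ 41.089 ≈ 41.1 km.
Check against Site 3 (with the unrounded solution): distance 56.47 ≈ 56.47 km. ✓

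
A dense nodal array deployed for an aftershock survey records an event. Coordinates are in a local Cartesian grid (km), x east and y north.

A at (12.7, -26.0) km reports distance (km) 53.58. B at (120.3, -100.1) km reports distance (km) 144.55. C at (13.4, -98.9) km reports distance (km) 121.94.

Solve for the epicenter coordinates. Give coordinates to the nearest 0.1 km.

(40.0, 20.1)

Circle about each station: (x − 12.7)² + (y + 26.0)² = 53.58²; (x − 120.3)² + (y + 100.1)² = 144.55²; (x − 13.4)² + (y + 98.9)² = 121.94².
Subtracting the A equation from the B and C equations removes the quadratic terms:
215.2 x − 148.2 y = 5630.92
1.4 x − 145.8 y = -2875.07
Solving the 2×2 system: x ≈ 40.0, y ≈ 20.1 km.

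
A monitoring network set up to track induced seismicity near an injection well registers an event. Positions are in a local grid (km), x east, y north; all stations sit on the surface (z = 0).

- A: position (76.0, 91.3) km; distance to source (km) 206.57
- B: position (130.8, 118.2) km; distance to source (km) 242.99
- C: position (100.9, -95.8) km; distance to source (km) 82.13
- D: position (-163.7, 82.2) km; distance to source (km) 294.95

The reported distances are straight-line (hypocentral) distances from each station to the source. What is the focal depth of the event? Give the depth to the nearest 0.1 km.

Each station gives a sphere (x−x_i)² + (y−y_i)² + z² = d_i² (stations at z=0).
Subtracting the A sphere from B and C: z² cancels, leaving linear equations in x and y:
109.6 x + 53.8 y = 595.21
49.8 x − 374.2 y = 41172.59
Solving: x ≈ 55.796, y ≈ -102.603 km (keep extra digits for the depth step; rounded: 55.8, -102.6).
Then from the A sphere: z² = 206.57² − (x − 76.0)² − (y − 91.3)² with x = 55.796, y = -102.603, so z ≈ 68.298 ≈ 68.3 km.
Check against D (with the unrounded solution): distance 294.95 ≈ 294.95 km. ✓

depth ≈ 68.3 km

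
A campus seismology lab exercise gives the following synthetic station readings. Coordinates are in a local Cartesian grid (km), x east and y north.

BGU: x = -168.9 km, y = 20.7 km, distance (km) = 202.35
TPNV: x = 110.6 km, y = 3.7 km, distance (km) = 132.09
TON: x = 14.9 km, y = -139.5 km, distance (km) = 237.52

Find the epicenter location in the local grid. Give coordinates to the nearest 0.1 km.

x ≈ 18.1 km, y ≈ 98.0 km

Circle about each station: (x + 168.9)² + (y − 20.7)² = 202.35²; (x − 110.6)² + (y − 3.7)² = 132.09²; (x − 14.9)² + (y + 139.5)² = 237.52².
Subtracting the BGU equation from the TPNV and TON equations removes the quadratic terms:
559.0 x − 34.0 y = 6788.10
367.6 x − 320.4 y = -24743.67
Solving the 2×2 system: x ≈ 18.1, y ≈ 98.0 km.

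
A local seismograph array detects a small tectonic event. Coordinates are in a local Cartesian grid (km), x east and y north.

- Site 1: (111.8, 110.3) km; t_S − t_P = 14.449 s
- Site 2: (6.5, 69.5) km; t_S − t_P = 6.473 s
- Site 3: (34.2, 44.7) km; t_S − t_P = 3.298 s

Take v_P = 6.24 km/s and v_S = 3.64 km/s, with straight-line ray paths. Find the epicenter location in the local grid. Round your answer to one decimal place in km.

27.0 km east, 16.8 km north

Distance from S−P lag: d = Δt · v_P v_S / (v_P − v_S) = Δt · (6.24·3.64)/(6.24−3.64) ≈ 8.7360·Δt.
So d_Site 1 = 126.23, d_Site 2 = 56.55, d_Site 3 = 28.81 km.
Circle about each station: (x − 111.8)² + (y − 110.3)² = 126.23²; (x − 6.5)² + (y − 69.5)² = 56.55²; (x − 34.2)² + (y − 44.7)² = 28.81².
Subtracting the Site 1 equation from the Site 2 and Site 3 equations removes the quadratic terms:
-210.6 x − 81.6 y = -7056.72
-155.2 x − 131.2 y = -6393.60
Solving the 2×2 system: x ≈ 27.0, y ≈ 16.8 km.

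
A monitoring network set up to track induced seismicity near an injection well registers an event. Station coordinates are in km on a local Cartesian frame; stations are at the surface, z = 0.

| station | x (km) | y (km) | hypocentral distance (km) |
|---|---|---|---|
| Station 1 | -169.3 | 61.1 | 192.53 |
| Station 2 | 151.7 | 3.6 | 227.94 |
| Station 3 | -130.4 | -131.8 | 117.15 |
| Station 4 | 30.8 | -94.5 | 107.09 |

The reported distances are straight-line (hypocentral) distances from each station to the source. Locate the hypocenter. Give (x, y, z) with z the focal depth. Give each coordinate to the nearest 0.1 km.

x ≈ -51.4 km, y ≈ -76.0 km, depth ≈ 66.1 km

Each station gives a sphere (x−x_i)² + (y−y_i)² + z² = d_i² (stations at z=0).
Subtracting the Station 1 sphere from Station 2 and Station 3: z² cancels, leaving linear equations in x and y:
642.0 x − 115.0 y = -24258.69
77.8 x − 385.8 y = 25323.38
Solving: x ≈ -51.401, y ≈ -76.004 km (keep extra digits for the depth step; rounded: -51.4, -76.0).
Then from the Station 1 sphere: z² = 192.53² − (x + 169.3)² − (y − 61.1)² with x = -51.401, y = -76.004, so z ≈ 66.107 ≈ 66.1 km.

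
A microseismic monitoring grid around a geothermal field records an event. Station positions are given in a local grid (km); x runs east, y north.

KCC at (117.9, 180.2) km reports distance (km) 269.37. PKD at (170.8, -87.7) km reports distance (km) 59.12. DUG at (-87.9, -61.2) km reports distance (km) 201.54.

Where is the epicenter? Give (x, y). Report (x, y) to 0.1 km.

x ≈ 111.7 km, y ≈ -89.1 km

Circle about each station: (x − 117.9)² + (y − 180.2)² = 269.37²; (x − 170.8)² + (y + 87.7)² = 59.12²; (x + 87.9)² + (y + 61.2)² = 201.54².
Subtracting the KCC equation from the PKD and DUG equations removes the quadratic terms:
105.8 x − 535.8 y = 59556.50
-411.6 x − 482.8 y = -2958.77
Solving the 2×2 system: x ≈ 111.7, y ≈ -89.1 km.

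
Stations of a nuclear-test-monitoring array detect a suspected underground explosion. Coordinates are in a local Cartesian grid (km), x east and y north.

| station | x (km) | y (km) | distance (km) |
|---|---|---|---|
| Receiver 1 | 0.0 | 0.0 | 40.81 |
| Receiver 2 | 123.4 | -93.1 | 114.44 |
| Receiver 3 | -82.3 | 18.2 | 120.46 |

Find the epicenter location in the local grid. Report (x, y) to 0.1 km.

x ≈ 28.4 km, y ≈ -29.3 km

Circle about each station: x² + y² = 40.81²; (x − 123.4)² + (y + 93.1)² = 114.44²; (x + 82.3)² + (y − 18.2)² = 120.46².
Subtracting the Receiver 1 equation from the Receiver 2 and Receiver 3 equations removes the quadratic terms:
246.8 x − 186.2 y = 12464.11
-164.6 x + 36.4 y = -5740.63
Solving the 2×2 system: x ≈ 28.4, y ≈ -29.3 km.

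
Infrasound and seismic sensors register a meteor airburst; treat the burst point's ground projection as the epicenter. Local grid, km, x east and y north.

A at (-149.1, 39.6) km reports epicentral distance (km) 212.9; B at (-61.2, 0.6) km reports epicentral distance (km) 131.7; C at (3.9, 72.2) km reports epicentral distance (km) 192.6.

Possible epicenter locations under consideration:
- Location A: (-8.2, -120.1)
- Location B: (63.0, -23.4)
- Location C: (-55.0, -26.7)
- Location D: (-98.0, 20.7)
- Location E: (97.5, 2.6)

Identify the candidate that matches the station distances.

For each candidate, compare |candidate − station| to the reported distance:
Location A: residuals A 0.1, B 0.1, C 0.1 → max 0.1 km
Location B: residuals A 8.4, B 5.2, C 80.2 → max 80.2 km
Location C: residuals A 97.8, B 103.7, C 77.5 → max 103.7 km
Location D: residuals A 158.4, B 89.8, C 78.4 → max 158.4 km
Location E: residuals A 36.5, B 27.0, C 76.0 → max 76.0 km
Only Location A has all residuals ≈ 0.

Location A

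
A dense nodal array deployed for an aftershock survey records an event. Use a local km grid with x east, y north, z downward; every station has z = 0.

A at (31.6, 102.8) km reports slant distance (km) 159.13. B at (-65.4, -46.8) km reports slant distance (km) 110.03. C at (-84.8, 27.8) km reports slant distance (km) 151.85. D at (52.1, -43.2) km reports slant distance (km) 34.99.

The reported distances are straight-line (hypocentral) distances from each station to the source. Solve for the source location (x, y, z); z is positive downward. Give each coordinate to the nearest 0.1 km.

(39.9, -53.0, 31.3)

Each station gives a sphere (x−x_i)² + (y−y_i)² + z² = d_i² (stations at z=0).
Subtracting the A sphere from B and C: z² cancels, leaving linear equations in x and y:
-194.0 x − 299.2 y = 8116.76
-232.8 x − 150.0 y = -1338.59
Solving: x ≈ 39.898, y ≈ -52.998 km (keep extra digits for the depth step; rounded: 39.9, -53.0).
Then from the A sphere: z² = 159.13² − (x − 31.6)² − (y − 102.8)² with x = 39.898, y = -52.998, so z ≈ 31.313 ≈ 31.3 km.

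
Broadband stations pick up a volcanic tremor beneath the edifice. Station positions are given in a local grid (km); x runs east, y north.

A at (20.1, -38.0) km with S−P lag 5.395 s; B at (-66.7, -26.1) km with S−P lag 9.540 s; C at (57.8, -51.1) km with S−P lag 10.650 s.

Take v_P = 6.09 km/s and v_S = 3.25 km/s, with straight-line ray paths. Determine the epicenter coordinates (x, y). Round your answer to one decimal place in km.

x ≈ -2.7 km, y ≈ -8.1 km

Distance from S−P lag: d = Δt · v_P v_S / (v_P − v_S) = Δt · (6.09·3.25)/(6.09−3.25) ≈ 6.9692·Δt.
So d_A = 37.60, d_B = 66.49, d_C = 74.22 km.
Circle about each station: (x − 20.1)² + (y + 38.0)² = 37.60²; (x + 66.7)² + (y + 26.1)² = 66.49²; (x − 57.8)² + (y + 51.1)² = 74.22².
Subtracting pairs of circle equations eliminates x²+y² and gives linear equations (the radical axes):
-173.6 x + 23.8 y = 274.93
75.4 x − 26.2 y = 9.19
Solving the 2×2 system: x ≈ -2.7, y ≈ -8.1 km.
Check against A (with the unrounded x, y): √((x − 20.1)²+(y + 38.0)²) = 37.59 ≈ 37.60 km. ✓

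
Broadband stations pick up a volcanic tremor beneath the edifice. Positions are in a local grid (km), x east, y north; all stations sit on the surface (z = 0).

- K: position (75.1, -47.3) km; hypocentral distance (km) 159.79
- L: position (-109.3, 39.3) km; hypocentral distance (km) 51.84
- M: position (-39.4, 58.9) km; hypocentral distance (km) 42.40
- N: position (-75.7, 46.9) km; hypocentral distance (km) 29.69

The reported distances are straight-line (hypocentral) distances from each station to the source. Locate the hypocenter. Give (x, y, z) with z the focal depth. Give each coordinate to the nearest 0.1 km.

Each station gives a sphere (x−x_i)² + (y−y_i)² + z² = d_i² (stations at z=0).
Subtracting the K sphere from L and M: z² cancels, leaving linear equations in x and y:
-368.8 x + 173.2 y = 28459.14
-229.0 x + 212.4 y = 20879.35
Solving: x ≈ -62.798, y ≈ 30.596 km (keep extra digits for the depth step; rounded: -62.8, 30.6).
Then from the K sphere: z² = 159.79² − (x − 75.1)² − (y + 47.3)² with x = -62.798, y = 30.596, so z ≈ 21.194 ≈ 21.2 km.

(-62.8, 30.6, 21.2)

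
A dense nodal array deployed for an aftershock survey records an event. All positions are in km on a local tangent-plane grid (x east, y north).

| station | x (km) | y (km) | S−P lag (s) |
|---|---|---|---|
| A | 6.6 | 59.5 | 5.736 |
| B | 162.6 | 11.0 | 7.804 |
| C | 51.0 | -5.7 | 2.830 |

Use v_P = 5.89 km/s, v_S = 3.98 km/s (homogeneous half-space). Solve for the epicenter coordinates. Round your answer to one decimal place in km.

67.8 km east, 24.7 km north

Distance from S−P lag: d = Δt · v_P v_S / (v_P − v_S) = Δt · (5.89·3.98)/(5.89−3.98) ≈ 12.2734·Δt.
So d_A = 70.40, d_B = 95.78, d_C = 34.73 km.
Circle about each station: (x − 6.6)² + (y − 59.5)² = 70.40²; (x − 162.6)² + (y − 11.0)² = 95.78²; (x − 51.0)² + (y + 5.7)² = 34.73².
Subtracting the A equation from the B and C equations removes the quadratic terms:
312.0 x − 97.0 y = 18758.30
88.8 x − 130.4 y = 2799.67
Solving the 2×2 system: x ≈ 67.8, y ≈ 24.7 km.
Check against A (with the unrounded x, y): √((x − 6.6)²+(y − 59.5)²) = 70.40 ≈ 70.40 km. ✓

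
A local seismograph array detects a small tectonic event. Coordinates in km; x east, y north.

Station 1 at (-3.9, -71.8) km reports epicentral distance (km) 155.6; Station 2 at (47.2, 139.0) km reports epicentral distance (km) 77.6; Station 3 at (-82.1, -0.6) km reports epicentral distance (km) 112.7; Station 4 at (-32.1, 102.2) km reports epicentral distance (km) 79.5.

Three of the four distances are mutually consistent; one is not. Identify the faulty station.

Solve using three stations at a time. Using Station 1, Station 2, Station 3 (subtract circle equations pairwise → linear system) gives (x, y) ≈ (-7.4, 83.8).
Distances from that point to each station vs reported:
  Station 1: calculated 155.6 vs reported 155.6 → residual 0.0 km
  Station 2: calculated 77.6 vs reported 77.6 → residual 0.0 km
  Station 3: calculated 112.7 vs reported 112.7 → residual 0.0 km
  Station 4: calculated 30.8 vs reported 79.5 → residual 48.7 km
Station 1, Station 2, Station 3 are mutually consistent (residuals ≈ 0); Station 4 is off by 48.7 km.

Station 4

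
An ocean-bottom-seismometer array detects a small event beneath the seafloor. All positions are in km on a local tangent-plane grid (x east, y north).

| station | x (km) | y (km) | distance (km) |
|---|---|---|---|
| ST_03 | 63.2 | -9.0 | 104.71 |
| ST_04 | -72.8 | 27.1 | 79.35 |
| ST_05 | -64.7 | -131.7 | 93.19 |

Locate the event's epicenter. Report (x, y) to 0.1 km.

Circle about each station: (x − 63.2)² + (y + 9.0)² = 104.71²; (x + 72.8)² + (y − 27.1)² = 79.35²; (x + 64.7)² + (y + 131.7)² = 93.19².
Subtracting the ST_03 equation from the ST_04 and ST_05 equations removes the quadratic terms:
-272.0 x + 72.2 y = 6626.77
-255.8 x − 245.4 y = 19735.55
Solving the 2×2 system: x ≈ -35.8, y ≈ -43.1 km.

(-35.8, -43.1)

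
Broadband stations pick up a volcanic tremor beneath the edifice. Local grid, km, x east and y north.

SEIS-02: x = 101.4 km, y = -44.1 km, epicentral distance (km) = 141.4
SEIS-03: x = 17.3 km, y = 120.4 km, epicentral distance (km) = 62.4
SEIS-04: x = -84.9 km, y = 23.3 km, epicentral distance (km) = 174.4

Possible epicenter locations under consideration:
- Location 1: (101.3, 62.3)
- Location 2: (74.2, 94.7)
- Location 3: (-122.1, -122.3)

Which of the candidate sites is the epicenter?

For each candidate, compare |candidate − station| to the reported distance:
Location 1: residuals SEIS-02 35.0, SEIS-03 39.7, SEIS-04 15.8 → max 39.7 km
Location 2: residuals SEIS-02 0.0, SEIS-03 0.0, SEIS-04 0.0 → max 0.0 km
Location 3: residuals SEIS-02 95.4, SEIS-03 217.5, SEIS-04 24.1 → max 217.5 km
Only Location 2 has all residuals ≈ 0.

Location 2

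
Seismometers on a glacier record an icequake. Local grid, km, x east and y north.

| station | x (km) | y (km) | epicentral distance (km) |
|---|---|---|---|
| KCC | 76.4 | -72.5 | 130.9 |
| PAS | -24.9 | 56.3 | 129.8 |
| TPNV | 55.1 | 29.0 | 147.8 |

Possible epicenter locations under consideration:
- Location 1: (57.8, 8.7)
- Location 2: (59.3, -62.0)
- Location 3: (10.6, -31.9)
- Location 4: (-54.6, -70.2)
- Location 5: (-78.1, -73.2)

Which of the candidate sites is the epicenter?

Location 4

For each candidate, compare |candidate − station| to the reported distance:
Location 1: residuals KCC 47.6, PAS 34.4, TPNV 127.3 → max 127.3 km
Location 2: residuals KCC 110.8, PAS 15.4, TPNV 56.7 → max 110.8 km
Location 3: residuals KCC 53.6, PAS 34.7, TPNV 72.4 → max 72.4 km
Location 4: residuals KCC 0.1, PAS 0.1, TPNV 0.1 → max 0.1 km
Location 5: residuals KCC 23.6, PAS 10.2, TPNV 20.1 → max 23.6 km
Only Location 4 has all residuals ≈ 0.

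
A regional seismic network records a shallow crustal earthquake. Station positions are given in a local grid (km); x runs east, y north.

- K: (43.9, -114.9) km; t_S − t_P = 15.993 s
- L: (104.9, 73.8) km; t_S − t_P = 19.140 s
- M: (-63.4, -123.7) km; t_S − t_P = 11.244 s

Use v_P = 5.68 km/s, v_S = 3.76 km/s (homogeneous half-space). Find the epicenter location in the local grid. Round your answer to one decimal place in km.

Distance from S−P lag: d = Δt · v_P v_S / (v_P − v_S) = Δt · (5.68·3.76)/(5.68−3.76) ≈ 11.1233·Δt.
So d_K = 177.90, d_L = 212.90, d_M = 125.07 km.
Circle about each station: (x − 43.9)² + (y + 114.9)² = 177.90²; (x − 104.9)² + (y − 73.8)² = 212.90²; (x + 63.4)² + (y + 123.7)² = 125.07².
Subtracting the K equation from the L and M equations removes the quadratic terms:
122.0 x + 377.4 y = -12356.77
-214.6 x − 17.6 y = 20197.94
Solving the 2×2 system: x ≈ -93.9, y ≈ -2.4 km.

x ≈ -93.9 km, y ≈ -2.4 km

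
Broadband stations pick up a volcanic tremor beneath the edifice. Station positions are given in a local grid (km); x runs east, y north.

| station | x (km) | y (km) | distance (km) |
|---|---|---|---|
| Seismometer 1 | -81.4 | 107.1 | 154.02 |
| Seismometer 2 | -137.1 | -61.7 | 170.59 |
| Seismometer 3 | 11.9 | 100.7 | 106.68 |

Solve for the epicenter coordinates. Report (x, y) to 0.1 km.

x ≈ 23.9 km, y ≈ -5.3 km

Circle about each station: (x + 81.4)² + (y − 107.1)² = 154.02²; (x + 137.1)² + (y + 61.7)² = 170.59²; (x − 11.9)² + (y − 100.7)² = 106.68².
Subtracting pairs of circle equations eliminates x²+y² and gives linear equations (the radical axes):
-111.4 x − 337.6 y = -871.86
186.6 x − 12.8 y = 4527.27
Solving the 2×2 system: x ≈ 23.9, y ≈ -5.3 km.
Check against Seismometer 1 (with the unrounded x, y): √((x + 81.4)²+(y − 107.1)²) = 154.02 ≈ 154.02 km. ✓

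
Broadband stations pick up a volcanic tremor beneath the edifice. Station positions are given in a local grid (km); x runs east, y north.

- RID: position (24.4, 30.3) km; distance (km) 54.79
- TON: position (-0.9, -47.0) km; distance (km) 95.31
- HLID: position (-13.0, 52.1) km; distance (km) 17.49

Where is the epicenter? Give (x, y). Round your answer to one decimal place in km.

-28.6 km east, 44.2 km north

Circle about each station: (x − 24.4)² + (y − 30.3)² = 54.79²; (x + 0.9)² + (y + 47.0)² = 95.31²; (x + 13.0)² + (y − 52.1)² = 17.49².
Subtracting pairs of circle equations eliminates x²+y² and gives linear equations (the radical axes):
-50.6 x − 154.6 y = -5385.69
-74.8 x + 43.6 y = 4066.00
Solving the 2×2 system: x ≈ -28.6, y ≈ 44.2 km.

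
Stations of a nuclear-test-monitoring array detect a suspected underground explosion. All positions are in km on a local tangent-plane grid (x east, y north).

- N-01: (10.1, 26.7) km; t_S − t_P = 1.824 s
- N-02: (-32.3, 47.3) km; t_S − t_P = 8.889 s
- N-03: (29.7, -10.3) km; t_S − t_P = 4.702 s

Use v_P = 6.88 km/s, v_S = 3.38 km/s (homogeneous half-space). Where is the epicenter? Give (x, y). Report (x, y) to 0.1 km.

Distance from S−P lag: d = Δt · v_P v_S / (v_P − v_S) = Δt · (6.88·3.38)/(6.88−3.38) ≈ 6.6441·Δt.
So d_N-01 = 12.12, d_N-02 = 59.06, d_N-03 = 31.24 km.
Circle about each station: (x − 10.1)² + (y − 26.7)² = 12.12²; (x + 32.3)² + (y − 47.3)² = 59.06²; (x − 29.7)² + (y + 10.3)² = 31.24².
Subtracting the N-01 equation from the N-02 and N-03 equations removes the quadratic terms:
-84.8 x + 41.2 y = -875.51
39.2 x − 74.0 y = -655.76
Solving the 2×2 system: x ≈ 19.7, y ≈ 19.3 km.

x ≈ 19.7 km, y ≈ 19.3 km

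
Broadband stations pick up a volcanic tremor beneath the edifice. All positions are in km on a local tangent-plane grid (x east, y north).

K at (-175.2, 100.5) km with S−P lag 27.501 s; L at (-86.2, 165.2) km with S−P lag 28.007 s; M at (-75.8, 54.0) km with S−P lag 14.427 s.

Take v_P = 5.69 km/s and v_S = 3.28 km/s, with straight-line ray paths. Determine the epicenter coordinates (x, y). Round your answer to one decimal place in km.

Distance from S−P lag: d = Δt · v_P v_S / (v_P − v_S) = Δt · (5.69·3.28)/(5.69−3.28) ≈ 7.7441·Δt.
So d_K = 212.97, d_L = 216.89, d_M = 111.72 km.
Circle about each station: (x + 175.2)² + (y − 100.5)² = 212.97²; (x + 86.2)² + (y − 165.2)² = 216.89²; (x + 75.8)² + (y − 54.0)² = 111.72².
Subtracting pairs of circle equations eliminates x²+y² and gives linear equations (the radical axes):
178.0 x + 129.4 y = -7758.86
198.8 x − 93.0 y = 741.21
Solving the 2×2 system: x ≈ -14.8, y ≈ -39.6 km.

(-14.8, -39.6)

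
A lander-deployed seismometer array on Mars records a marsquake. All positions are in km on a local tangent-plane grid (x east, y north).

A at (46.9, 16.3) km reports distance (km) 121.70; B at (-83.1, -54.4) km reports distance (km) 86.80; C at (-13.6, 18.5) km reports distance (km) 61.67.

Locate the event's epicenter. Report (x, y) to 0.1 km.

-73.8 km east, 31.9 km north

Circle about each station: (x − 46.9)² + (y − 16.3)² = 121.70²; (x + 83.1)² + (y + 54.4)² = 86.80²; (x + 13.6)² + (y − 18.5)² = 61.67².
Subtracting the A equation from the B and C equations removes the quadratic terms:
-260.0 x − 141.4 y = 14676.32
-121.0 x + 4.4 y = 9069.61
Solving the 2×2 system: x ≈ -73.8, y ≈ 31.9 km.
Check against A (with the unrounded x, y): √((x − 46.9)²+(y − 16.3)²) = 121.70 ≈ 121.70 km. ✓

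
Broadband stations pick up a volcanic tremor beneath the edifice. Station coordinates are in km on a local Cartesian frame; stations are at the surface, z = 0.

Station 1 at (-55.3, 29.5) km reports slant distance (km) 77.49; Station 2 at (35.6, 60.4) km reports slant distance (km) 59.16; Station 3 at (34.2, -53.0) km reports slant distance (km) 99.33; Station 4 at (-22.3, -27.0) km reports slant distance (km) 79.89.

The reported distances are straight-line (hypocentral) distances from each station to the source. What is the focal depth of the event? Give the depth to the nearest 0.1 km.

z ≈ 44.2 km

Each station gives a sphere (x−x_i)² + (y−y_i)² + z² = d_i² (stations at z=0).
Subtracting the Station 1 sphere from Station 2 and Station 3: z² cancels, leaving linear equations in x and y:
181.8 x + 61.8 y = 3491.97
179.0 x − 165.0 y = -3811.45
Solving: x ≈ 8.296, y ≈ 32.100 km (keep extra digits for the depth step; rounded: 8.3, 32.1).
Then from the Station 1 sphere: z² = 77.49² − (x + 55.3)² − (y − 29.5)² with x = 8.296, y = 32.100, so z ≈ 44.198 ≈ 44.2 km.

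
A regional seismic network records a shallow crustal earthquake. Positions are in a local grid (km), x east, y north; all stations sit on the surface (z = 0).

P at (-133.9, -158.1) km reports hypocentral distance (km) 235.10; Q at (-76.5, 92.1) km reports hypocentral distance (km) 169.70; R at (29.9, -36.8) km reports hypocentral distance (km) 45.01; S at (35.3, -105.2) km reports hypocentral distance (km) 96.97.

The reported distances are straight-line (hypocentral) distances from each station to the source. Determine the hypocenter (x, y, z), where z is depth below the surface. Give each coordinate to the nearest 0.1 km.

x ≈ 50.0 km, y ≈ -15.7 km, depth ≈ 34.3 km

Each station gives a sphere (x−x_i)² + (y−y_i)² + z² = d_i² (stations at z=0).
Subtracting the P sphere from Q and R: z² cancels, leaving linear equations in x and y:
114.8 x + 500.4 y = -2116.24
327.6 x + 242.6 y = 12569.54
Solving: x ≈ 49.994, y ≈ -15.699 km (keep extra digits for the depth step; rounded: 50.0, -15.7).
Then from the P sphere: z² = 235.10² − (x + 133.9)² − (y + 158.1)² with x = 49.994, y = -15.699, so z ≈ 34.307 ≈ 34.3 km.
Check against S (with the unrounded solution): distance 96.97 ≈ 96.97 km. ✓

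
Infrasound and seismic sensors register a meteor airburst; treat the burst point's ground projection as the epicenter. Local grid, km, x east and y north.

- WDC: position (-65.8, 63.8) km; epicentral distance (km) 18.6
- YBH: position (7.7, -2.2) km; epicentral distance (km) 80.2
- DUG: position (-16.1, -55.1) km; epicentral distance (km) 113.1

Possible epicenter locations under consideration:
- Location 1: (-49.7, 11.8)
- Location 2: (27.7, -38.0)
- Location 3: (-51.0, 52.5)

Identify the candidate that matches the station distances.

For each candidate, compare |candidate − station| to the reported distance:
Location 1: residuals WDC 35.8, YBH 21.1, DUG 38.2 → max 38.2 km
Location 2: residuals WDC 119.6, YBH 39.2, DUG 66.1 → max 119.6 km
Location 3: residuals WDC 0.0, YBH 0.0, DUG 0.0 → max 0.0 km
Only Location 3 has all residuals ≈ 0.

Location 3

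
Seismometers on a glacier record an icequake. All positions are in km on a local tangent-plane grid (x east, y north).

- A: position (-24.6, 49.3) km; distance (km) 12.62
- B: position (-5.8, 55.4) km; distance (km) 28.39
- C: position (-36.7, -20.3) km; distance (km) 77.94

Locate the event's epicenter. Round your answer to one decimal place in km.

Circle about each station: (x + 24.6)² + (y − 49.3)² = 12.62²; (x + 5.8)² + (y − 55.4)² = 28.39²; (x + 36.7)² + (y + 20.3)² = 77.94².
Subtracting the A equation from the B and C equations removes the quadratic terms:
37.6 x + 12.2 y = -579.58
-24.2 x − 139.2 y = -7192.05
Solving the 2×2 system: x ≈ -34.1, y ≈ 57.6 km.

-34.1 km east, 57.6 km north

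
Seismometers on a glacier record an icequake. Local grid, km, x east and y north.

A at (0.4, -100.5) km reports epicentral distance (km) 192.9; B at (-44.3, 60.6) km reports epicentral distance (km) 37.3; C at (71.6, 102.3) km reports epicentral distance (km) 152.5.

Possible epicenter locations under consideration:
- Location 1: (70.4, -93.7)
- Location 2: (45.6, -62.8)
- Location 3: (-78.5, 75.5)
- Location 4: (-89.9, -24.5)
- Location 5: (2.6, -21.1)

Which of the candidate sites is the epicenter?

For each candidate, compare |candidate − station| to the reported distance:
Location 1: residuals A 122.6, B 155.0, C 43.5 → max 155.0 km
Location 2: residuals A 134.0, B 115.4, C 14.6 → max 134.0 km
Location 3: residuals A 0.0, B 0.0, C 0.0 → max 0.0 km
Location 4: residuals A 74.9, B 59.2, C 52.8 → max 74.9 km
Location 5: residuals A 113.5, B 56.9, C 11.1 → max 113.5 km
Only Location 3 has all residuals ≈ 0.

Location 3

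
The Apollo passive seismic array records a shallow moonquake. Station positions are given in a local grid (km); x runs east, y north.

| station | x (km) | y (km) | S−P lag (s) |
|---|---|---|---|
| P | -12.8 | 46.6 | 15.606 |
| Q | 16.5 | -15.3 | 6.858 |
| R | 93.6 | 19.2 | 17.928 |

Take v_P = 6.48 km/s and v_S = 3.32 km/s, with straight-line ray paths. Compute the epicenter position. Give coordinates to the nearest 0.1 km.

Distance from S−P lag: d = Δt · v_P v_S / (v_P − v_S) = Δt · (6.48·3.32)/(6.48−3.32) ≈ 6.8081·Δt.
So d_P = 106.25, d_Q = 46.69, d_R = 122.06 km.
Circle about each station: (x + 12.8)² + (y − 46.6)² = 106.25²; (x − 16.5)² + (y + 15.3)² = 46.69²; (x − 93.6)² + (y − 19.2)² = 122.06².
Subtracting the P equation from the Q and R equations removes the quadratic terms:
58.6 x − 123.8 y = 7280.05
212.8 x − 54.8 y = 3184.62
Solving the 2×2 system: x ≈ -0.2, y ≈ -58.9 km.
Check against P (with the unrounded x, y): √((x + 12.8)²+(y − 46.6)²) = 106.25 ≈ 106.25 km. ✓

x ≈ -0.2 km, y ≈ -58.9 km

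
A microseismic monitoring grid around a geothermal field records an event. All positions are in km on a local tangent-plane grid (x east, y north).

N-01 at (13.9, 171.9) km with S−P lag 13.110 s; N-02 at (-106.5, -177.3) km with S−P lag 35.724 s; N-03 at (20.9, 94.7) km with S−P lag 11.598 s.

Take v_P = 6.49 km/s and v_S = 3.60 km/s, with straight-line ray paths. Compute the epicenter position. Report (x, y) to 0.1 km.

Distance from S−P lag: d = Δt · v_P v_S / (v_P − v_S) = Δt · (6.49·3.60)/(6.49−3.60) ≈ 8.0844·Δt.
So d_N-01 = 105.99, d_N-02 = 288.81, d_N-03 = 93.76 km.
Circle about each station: (x − 13.9)² + (y − 171.9)² = 105.99²; (x + 106.5)² + (y + 177.3)² = 288.81²; (x − 20.9)² + (y − 94.7)² = 93.76².
Subtracting pairs of circle equations eliminates x²+y² and gives linear equations (the radical axes):
-240.8 x − 698.4 y = -59142.62
14.0 x − 154.4 y = -17894.98
Solving the 2×2 system: x ≈ -71.7, y ≈ 109.4 km.
Check against N-01 (with the unrounded x, y): √((x − 13.9)²+(y − 171.9)²) = 105.98 ≈ 105.99 km. ✓

(-71.7, 109.4)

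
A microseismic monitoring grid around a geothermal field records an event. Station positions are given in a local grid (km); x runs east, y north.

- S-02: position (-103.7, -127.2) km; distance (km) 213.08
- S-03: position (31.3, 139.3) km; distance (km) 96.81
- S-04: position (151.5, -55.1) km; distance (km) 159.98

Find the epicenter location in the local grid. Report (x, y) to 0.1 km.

24.9 km east, 42.7 km north

Circle about each station: (x + 103.7)² + (y + 127.2)² = 213.08²; (x − 31.3)² + (y − 139.3)² = 96.81²; (x − 151.5)² + (y + 55.1)² = 159.98².
Subtracting the S-02 equation from the S-03 and S-04 equations removes the quadratic terms:
270.0 x + 533.0 y = 29481.56
510.4 x + 144.2 y = 18864.22
Solving the 2×2 system: x ≈ 24.9, y ≈ 42.7 km.
Check against S-02 (with the unrounded x, y): √((x + 103.7)²+(y + 127.2)²) = 213.08 ≈ 213.08 km. ✓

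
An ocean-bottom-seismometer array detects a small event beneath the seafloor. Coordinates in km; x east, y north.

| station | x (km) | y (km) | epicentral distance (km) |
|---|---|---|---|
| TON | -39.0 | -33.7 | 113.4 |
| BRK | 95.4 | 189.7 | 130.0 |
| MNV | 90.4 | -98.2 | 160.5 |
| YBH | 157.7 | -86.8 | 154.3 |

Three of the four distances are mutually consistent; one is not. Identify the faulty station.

Solve using three stations at a time. Using BRK, MNV, YBH (subtract circle equations pairwise → linear system) gives (x, y) ≈ (112.6, 60.8).
Distances from that point to each station vs reported:
  TON: calculated 178.6 vs reported 113.4 → residual 65.2 km
  BRK: calculated 130.0 vs reported 130.0 → residual 0.0 km
  MNV: calculated 160.5 vs reported 160.5 → residual 0.0 km
  YBH: calculated 154.3 vs reported 154.3 → residual 0.0 km
BRK, MNV, YBH are mutually consistent (residuals ≈ 0); TON is off by 65.2 km.

TON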